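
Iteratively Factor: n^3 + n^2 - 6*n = (n - 2)*(n^2 + 3*n) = n*(n - 2)*(n + 3)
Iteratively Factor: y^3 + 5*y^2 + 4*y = (y + 1)*(y^2 + 4*y) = y*(y + 1)*(y + 4)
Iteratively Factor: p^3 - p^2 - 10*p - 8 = (p + 2)*(p^2 - 3*p - 4) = (p + 1)*(p + 2)*(p - 4)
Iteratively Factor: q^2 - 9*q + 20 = (q - 4)*(q - 5)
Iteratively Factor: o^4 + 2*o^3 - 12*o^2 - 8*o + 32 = (o + 4)*(o^3 - 2*o^2 - 4*o + 8) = (o - 2)*(o + 4)*(o^2 - 4) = (o - 2)*(o + 2)*(o + 4)*(o - 2)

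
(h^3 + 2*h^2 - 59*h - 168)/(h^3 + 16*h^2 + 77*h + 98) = (h^2 - 5*h - 24)/(h^2 + 9*h + 14)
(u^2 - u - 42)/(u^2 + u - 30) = (u - 7)/(u - 5)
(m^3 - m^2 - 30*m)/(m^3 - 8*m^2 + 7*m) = (m^2 - m - 30)/(m^2 - 8*m + 7)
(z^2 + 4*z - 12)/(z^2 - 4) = (z + 6)/(z + 2)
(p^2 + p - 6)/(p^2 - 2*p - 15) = (p - 2)/(p - 5)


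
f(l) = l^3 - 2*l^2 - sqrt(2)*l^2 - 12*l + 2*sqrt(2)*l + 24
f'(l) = 3*l^2 - 4*l - 2*sqrt(2)*l - 12 + 2*sqrt(2)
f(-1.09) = 28.65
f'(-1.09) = 1.84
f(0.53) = 18.33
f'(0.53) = -11.95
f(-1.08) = 28.66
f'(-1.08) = 1.70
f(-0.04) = 24.36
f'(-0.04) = -8.89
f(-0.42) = 27.18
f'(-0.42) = -5.77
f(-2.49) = 10.23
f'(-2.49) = 26.43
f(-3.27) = -17.48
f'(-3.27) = 45.24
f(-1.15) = 28.51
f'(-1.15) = 2.65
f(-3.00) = -6.21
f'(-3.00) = 38.31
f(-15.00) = -3981.62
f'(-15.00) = 768.25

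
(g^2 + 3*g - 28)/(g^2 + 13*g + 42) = (g - 4)/(g + 6)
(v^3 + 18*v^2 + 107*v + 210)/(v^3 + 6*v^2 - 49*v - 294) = (v + 5)/(v - 7)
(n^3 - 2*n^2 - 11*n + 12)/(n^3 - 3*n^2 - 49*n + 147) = (n^3 - 2*n^2 - 11*n + 12)/(n^3 - 3*n^2 - 49*n + 147)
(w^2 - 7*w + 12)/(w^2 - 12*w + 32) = (w - 3)/(w - 8)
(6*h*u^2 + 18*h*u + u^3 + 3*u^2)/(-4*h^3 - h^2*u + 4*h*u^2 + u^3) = u*(6*h*u + 18*h + u^2 + 3*u)/(-4*h^3 - h^2*u + 4*h*u^2 + u^3)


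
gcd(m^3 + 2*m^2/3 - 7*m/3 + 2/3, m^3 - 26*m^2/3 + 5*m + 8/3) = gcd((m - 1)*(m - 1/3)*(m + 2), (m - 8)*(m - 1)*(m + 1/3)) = m - 1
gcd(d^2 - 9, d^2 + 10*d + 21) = d + 3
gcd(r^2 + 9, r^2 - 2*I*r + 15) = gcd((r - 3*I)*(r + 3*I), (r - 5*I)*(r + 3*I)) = r + 3*I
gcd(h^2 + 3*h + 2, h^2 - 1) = h + 1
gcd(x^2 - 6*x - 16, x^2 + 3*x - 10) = 1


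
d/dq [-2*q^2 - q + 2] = -4*q - 1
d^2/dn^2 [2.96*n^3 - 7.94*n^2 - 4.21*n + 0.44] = 17.76*n - 15.88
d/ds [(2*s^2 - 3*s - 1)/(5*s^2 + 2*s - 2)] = (19*s^2 + 2*s + 8)/(25*s^4 + 20*s^3 - 16*s^2 - 8*s + 4)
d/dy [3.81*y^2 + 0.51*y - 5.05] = 7.62*y + 0.51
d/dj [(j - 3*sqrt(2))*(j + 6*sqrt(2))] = 2*j + 3*sqrt(2)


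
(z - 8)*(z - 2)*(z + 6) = z^3 - 4*z^2 - 44*z + 96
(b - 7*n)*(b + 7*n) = b^2 - 49*n^2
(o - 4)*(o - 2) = o^2 - 6*o + 8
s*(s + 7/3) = s^2 + 7*s/3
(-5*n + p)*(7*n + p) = -35*n^2 + 2*n*p + p^2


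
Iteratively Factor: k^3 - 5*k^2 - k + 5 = (k + 1)*(k^2 - 6*k + 5) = (k - 5)*(k + 1)*(k - 1)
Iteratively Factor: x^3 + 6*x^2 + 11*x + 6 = (x + 1)*(x^2 + 5*x + 6) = (x + 1)*(x + 3)*(x + 2)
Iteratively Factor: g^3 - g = (g - 1)*(g^2 + g) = (g - 1)*(g + 1)*(g)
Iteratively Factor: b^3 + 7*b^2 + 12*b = (b)*(b^2 + 7*b + 12) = b*(b + 3)*(b + 4)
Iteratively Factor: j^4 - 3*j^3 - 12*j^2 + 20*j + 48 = (j - 4)*(j^3 + j^2 - 8*j - 12) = (j - 4)*(j + 2)*(j^2 - j - 6) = (j - 4)*(j - 3)*(j + 2)*(j + 2)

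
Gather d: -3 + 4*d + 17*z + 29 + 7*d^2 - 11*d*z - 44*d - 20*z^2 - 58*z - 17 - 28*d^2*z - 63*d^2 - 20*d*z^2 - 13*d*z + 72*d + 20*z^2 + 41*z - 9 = d^2*(-28*z - 56) + d*(-20*z^2 - 24*z + 32)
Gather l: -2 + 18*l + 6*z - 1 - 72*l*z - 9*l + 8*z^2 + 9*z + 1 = l*(9 - 72*z) + 8*z^2 + 15*z - 2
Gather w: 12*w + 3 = 12*w + 3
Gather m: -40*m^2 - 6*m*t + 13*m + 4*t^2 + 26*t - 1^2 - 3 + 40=-40*m^2 + m*(13 - 6*t) + 4*t^2 + 26*t + 36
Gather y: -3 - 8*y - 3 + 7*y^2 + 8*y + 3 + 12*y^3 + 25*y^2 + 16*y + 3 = 12*y^3 + 32*y^2 + 16*y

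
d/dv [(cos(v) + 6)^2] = -2*(cos(v) + 6)*sin(v)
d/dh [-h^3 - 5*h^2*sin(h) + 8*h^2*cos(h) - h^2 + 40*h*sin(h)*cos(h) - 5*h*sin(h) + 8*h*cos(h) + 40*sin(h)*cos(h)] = -8*h^2*sin(h) - 5*h^2*cos(h) - 3*h^2 - 18*h*sin(h) + 11*h*cos(h) + 40*h*cos(2*h) - 2*h - 5*sin(h) + 20*sin(2*h) + 8*cos(h) + 40*cos(2*h)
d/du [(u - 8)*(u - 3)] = 2*u - 11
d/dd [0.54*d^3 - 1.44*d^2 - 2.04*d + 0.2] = 1.62*d^2 - 2.88*d - 2.04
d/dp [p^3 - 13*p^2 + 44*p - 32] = 3*p^2 - 26*p + 44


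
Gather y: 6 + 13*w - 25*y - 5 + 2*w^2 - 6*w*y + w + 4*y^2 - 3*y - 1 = 2*w^2 + 14*w + 4*y^2 + y*(-6*w - 28)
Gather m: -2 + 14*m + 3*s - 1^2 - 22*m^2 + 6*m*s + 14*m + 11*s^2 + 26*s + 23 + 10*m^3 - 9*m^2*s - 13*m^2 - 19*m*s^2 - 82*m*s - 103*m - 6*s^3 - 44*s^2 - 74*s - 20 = 10*m^3 + m^2*(-9*s - 35) + m*(-19*s^2 - 76*s - 75) - 6*s^3 - 33*s^2 - 45*s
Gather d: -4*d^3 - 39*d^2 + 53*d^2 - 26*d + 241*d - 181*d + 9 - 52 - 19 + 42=-4*d^3 + 14*d^2 + 34*d - 20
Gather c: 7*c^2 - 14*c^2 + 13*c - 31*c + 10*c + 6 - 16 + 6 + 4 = -7*c^2 - 8*c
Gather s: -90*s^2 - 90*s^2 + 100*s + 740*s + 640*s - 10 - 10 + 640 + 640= -180*s^2 + 1480*s + 1260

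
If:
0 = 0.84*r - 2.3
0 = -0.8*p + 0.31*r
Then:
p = 1.06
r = 2.74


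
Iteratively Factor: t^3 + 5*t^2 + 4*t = (t + 4)*(t^2 + t) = (t + 1)*(t + 4)*(t)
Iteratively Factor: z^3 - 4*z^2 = (z - 4)*(z^2) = z*(z - 4)*(z)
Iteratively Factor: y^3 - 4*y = (y - 2)*(y^2 + 2*y) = (y - 2)*(y + 2)*(y)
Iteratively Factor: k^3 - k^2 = (k)*(k^2 - k) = k^2*(k - 1)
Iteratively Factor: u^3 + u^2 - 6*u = (u)*(u^2 + u - 6) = u*(u - 2)*(u + 3)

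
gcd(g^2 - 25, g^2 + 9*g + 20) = g + 5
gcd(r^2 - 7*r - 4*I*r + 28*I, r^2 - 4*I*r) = r - 4*I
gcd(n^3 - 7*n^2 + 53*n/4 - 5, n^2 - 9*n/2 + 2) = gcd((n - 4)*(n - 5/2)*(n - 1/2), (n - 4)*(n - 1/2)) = n^2 - 9*n/2 + 2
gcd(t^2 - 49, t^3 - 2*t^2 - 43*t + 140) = t + 7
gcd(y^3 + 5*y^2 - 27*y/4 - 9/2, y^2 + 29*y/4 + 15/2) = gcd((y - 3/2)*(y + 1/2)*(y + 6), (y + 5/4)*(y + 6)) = y + 6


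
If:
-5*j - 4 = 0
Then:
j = -4/5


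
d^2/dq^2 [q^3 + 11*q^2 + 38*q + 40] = 6*q + 22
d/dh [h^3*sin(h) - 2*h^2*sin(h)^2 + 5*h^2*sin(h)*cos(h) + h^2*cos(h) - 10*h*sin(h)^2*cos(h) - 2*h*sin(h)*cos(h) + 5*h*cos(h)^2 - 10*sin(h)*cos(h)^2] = h^3*cos(h) + 2*h^2*sin(h) - 2*h^2*sin(2*h) + 5*h^2*cos(2*h) + 5*h*sin(h)/2 - 15*h*sin(3*h)/2 + 2*h*cos(h) - 2*h - sin(2*h) - 5*cos(h) + 5*cos(2*h)/2 - 5*cos(3*h) + 5/2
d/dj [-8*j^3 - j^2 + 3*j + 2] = -24*j^2 - 2*j + 3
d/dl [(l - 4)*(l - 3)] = 2*l - 7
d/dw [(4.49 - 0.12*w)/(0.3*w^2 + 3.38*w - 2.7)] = (0.036*w^2 - 2.694*w - 14.8522)/(0.09*w^4 + 2.028*w^3 + 9.8044*w^2 - 18.252*w + 7.29)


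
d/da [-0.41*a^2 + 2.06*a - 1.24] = 2.06 - 0.82*a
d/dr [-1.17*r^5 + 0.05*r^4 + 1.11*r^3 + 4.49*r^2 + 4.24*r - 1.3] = -5.85*r^4 + 0.2*r^3 + 3.33*r^2 + 8.98*r + 4.24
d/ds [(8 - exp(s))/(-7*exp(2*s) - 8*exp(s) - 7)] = (-7*exp(2*s) + 112*exp(s) + 71)*exp(s)/(49*exp(4*s) + 112*exp(3*s) + 162*exp(2*s) + 112*exp(s) + 49)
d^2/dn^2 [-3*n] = 0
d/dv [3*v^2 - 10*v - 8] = 6*v - 10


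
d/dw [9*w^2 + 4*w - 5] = 18*w + 4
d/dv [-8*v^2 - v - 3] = -16*v - 1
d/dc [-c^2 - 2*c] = -2*c - 2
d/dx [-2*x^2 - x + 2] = -4*x - 1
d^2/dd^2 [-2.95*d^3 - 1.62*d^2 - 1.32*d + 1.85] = -17.7*d - 3.24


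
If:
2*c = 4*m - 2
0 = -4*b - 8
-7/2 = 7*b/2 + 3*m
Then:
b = -2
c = 4/3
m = 7/6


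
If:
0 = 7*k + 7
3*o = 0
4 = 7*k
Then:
No Solution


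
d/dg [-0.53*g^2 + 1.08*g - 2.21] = 1.08 - 1.06*g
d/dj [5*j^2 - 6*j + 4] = 10*j - 6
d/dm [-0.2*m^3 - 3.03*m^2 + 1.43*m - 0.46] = -0.6*m^2 - 6.06*m + 1.43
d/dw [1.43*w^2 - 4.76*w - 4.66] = 2.86*w - 4.76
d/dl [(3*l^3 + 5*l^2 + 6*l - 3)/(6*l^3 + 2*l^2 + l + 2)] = (-24*l^4 - 66*l^3 + 65*l^2 + 32*l + 15)/(36*l^6 + 24*l^5 + 16*l^4 + 28*l^3 + 9*l^2 + 4*l + 4)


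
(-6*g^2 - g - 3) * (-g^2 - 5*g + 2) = 6*g^4 + 31*g^3 - 4*g^2 + 13*g - 6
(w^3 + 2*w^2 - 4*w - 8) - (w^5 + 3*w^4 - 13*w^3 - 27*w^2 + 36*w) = -w^5 - 3*w^4 + 14*w^3 + 29*w^2 - 40*w - 8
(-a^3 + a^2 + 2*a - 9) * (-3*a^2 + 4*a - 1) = 3*a^5 - 7*a^4 - a^3 + 34*a^2 - 38*a + 9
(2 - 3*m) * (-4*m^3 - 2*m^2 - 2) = 12*m^4 - 2*m^3 - 4*m^2 + 6*m - 4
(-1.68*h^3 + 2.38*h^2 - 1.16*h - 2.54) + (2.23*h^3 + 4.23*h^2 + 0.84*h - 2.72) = 0.55*h^3 + 6.61*h^2 - 0.32*h - 5.26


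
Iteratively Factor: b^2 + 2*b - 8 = (b + 4)*(b - 2)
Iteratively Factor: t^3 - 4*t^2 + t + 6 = (t - 2)*(t^2 - 2*t - 3) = (t - 3)*(t - 2)*(t + 1)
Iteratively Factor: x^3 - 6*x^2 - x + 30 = (x - 5)*(x^2 - x - 6) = (x - 5)*(x - 3)*(x + 2)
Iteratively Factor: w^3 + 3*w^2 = (w)*(w^2 + 3*w) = w*(w + 3)*(w)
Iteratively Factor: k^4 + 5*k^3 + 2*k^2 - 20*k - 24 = (k + 2)*(k^3 + 3*k^2 - 4*k - 12) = (k + 2)^2*(k^2 + k - 6) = (k + 2)^2*(k + 3)*(k - 2)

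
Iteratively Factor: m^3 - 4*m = (m)*(m^2 - 4) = m*(m + 2)*(m - 2)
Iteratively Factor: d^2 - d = (d)*(d - 1)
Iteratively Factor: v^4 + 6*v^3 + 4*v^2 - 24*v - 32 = (v + 2)*(v^3 + 4*v^2 - 4*v - 16) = (v + 2)^2*(v^2 + 2*v - 8) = (v + 2)^2*(v + 4)*(v - 2)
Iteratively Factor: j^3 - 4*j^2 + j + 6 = (j - 3)*(j^2 - j - 2) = (j - 3)*(j - 2)*(j + 1)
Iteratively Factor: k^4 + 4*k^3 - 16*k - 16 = (k + 2)*(k^3 + 2*k^2 - 4*k - 8) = (k - 2)*(k + 2)*(k^2 + 4*k + 4) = (k - 2)*(k + 2)^2*(k + 2)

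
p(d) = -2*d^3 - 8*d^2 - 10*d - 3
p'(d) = -6*d^2 - 16*d - 10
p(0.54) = -11.05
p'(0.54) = -20.39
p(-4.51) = 62.85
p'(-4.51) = -59.88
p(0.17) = -4.94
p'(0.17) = -12.89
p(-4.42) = 57.61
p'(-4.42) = -56.50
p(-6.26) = 236.73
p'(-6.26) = -144.97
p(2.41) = -101.56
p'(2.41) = -83.41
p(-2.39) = 2.51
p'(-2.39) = -6.03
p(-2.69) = 4.94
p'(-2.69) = -10.38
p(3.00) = -159.00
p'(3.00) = -112.00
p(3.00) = -159.00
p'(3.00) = -112.00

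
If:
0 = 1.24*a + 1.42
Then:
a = -1.15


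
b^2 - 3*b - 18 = (b - 6)*(b + 3)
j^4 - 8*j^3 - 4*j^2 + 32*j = j*(j - 8)*(j - 2)*(j + 2)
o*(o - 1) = o^2 - o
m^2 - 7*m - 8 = (m - 8)*(m + 1)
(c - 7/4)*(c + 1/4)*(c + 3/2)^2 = c^4 + 3*c^3/2 - 43*c^2/16 - 75*c/16 - 63/64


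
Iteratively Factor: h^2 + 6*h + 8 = (h + 4)*(h + 2)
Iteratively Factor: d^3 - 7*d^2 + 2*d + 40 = (d - 4)*(d^2 - 3*d - 10) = (d - 5)*(d - 4)*(d + 2)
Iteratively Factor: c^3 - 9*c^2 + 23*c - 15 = (c - 3)*(c^2 - 6*c + 5) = (c - 3)*(c - 1)*(c - 5)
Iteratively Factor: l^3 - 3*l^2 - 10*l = (l)*(l^2 - 3*l - 10) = l*(l - 5)*(l + 2)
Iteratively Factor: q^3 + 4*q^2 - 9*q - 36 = (q + 4)*(q^2 - 9) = (q + 3)*(q + 4)*(q - 3)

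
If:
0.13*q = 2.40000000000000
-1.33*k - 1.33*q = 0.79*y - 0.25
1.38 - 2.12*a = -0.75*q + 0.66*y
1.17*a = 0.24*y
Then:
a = 2.85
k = -26.53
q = 18.46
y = 13.91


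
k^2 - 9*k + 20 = (k - 5)*(k - 4)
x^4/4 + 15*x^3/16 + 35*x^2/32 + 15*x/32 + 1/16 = (x/4 + 1/2)*(x + 1/4)*(x + 1/2)*(x + 1)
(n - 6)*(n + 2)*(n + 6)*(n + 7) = n^4 + 9*n^3 - 22*n^2 - 324*n - 504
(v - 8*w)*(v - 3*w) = v^2 - 11*v*w + 24*w^2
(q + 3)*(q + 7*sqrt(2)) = q^2 + 3*q + 7*sqrt(2)*q + 21*sqrt(2)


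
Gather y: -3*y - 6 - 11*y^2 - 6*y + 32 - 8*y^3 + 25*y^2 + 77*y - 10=-8*y^3 + 14*y^2 + 68*y + 16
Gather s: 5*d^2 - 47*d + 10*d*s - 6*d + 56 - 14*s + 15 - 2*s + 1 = 5*d^2 - 53*d + s*(10*d - 16) + 72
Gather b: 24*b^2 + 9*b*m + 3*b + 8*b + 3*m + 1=24*b^2 + b*(9*m + 11) + 3*m + 1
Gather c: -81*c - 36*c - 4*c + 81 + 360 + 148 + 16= 605 - 121*c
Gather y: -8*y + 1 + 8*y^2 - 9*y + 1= 8*y^2 - 17*y + 2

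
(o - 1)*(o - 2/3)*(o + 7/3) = o^3 + 2*o^2/3 - 29*o/9 + 14/9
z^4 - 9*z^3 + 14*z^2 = z^2*(z - 7)*(z - 2)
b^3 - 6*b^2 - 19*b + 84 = (b - 7)*(b - 3)*(b + 4)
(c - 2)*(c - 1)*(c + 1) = c^3 - 2*c^2 - c + 2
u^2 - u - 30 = (u - 6)*(u + 5)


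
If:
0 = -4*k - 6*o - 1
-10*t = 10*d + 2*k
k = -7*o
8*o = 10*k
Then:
No Solution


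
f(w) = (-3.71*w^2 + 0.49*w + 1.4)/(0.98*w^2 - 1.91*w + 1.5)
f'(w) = (0.49 - 7.42*w)/(0.98*w^2 - 1.91*w + 1.5) + (1.91 - 1.96*w)*(-3.71*w^2 + 0.49*w + 1.4)/(0.98*w^2 - 1.91*w + 1.5)^2 = (6.6059*w^2 - 13.874*w + 3.409)/(0.9604*w^4 - 3.7436*w^3 + 6.5881*w^2 - 5.73*w + 2.25)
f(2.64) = -7.05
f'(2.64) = 1.19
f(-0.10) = 0.77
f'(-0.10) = 1.68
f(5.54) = -5.23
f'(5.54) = 0.29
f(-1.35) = -1.03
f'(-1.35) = 0.99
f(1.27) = -6.05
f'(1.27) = -8.29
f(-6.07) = -2.81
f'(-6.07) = 0.14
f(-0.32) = 0.39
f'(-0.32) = 1.74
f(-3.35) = -2.22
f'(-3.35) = 0.35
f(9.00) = -4.63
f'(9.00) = 0.10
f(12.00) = -4.40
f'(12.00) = 0.06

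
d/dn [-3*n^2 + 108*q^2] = -6*n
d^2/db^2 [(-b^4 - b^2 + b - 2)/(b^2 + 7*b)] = 2*(-b^6 - 21*b^5 - 147*b^4 + 8*b^3 - 6*b^2 - 42*b - 98)/(b^3*(b^3 + 21*b^2 + 147*b + 343))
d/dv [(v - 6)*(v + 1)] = 2*v - 5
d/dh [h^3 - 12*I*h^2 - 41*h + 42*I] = 3*h^2 - 24*I*h - 41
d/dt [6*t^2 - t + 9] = 12*t - 1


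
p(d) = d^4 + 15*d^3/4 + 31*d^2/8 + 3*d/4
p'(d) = 4*d^3 + 45*d^2/4 + 31*d/4 + 3/4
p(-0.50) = 0.19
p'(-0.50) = -0.81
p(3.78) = 464.90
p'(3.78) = 406.83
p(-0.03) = -0.02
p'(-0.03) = 0.53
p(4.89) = 1106.60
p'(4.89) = 775.38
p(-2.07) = 0.15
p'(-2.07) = -2.57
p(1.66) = 36.67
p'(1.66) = 62.91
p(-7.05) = 1343.64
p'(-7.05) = -896.34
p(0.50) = 1.88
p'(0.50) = 7.94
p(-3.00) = 12.38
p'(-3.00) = -29.25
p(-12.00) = 14805.00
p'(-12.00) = -5384.25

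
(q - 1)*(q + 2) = q^2 + q - 2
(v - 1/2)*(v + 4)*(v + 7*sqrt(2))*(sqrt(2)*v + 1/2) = sqrt(2)*v^4 + 7*sqrt(2)*v^3/2 + 29*v^3/2 + 3*sqrt(2)*v^2/2 + 203*v^2/4 - 29*v + 49*sqrt(2)*v/4 - 7*sqrt(2)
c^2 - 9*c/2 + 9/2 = (c - 3)*(c - 3/2)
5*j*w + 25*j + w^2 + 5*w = (5*j + w)*(w + 5)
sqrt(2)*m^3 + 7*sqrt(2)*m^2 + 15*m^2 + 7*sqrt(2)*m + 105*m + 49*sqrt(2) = (m + 7)*(m + 7*sqrt(2))*(sqrt(2)*m + 1)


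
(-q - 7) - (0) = -q - 7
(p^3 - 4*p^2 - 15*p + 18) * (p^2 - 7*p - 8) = p^5 - 11*p^4 + 5*p^3 + 155*p^2 - 6*p - 144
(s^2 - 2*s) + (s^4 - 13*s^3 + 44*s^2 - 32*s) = s^4 - 13*s^3 + 45*s^2 - 34*s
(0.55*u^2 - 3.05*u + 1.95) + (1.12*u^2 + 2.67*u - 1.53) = 1.67*u^2 - 0.38*u + 0.42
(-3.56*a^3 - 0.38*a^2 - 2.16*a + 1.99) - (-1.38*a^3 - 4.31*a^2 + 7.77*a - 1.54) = -2.18*a^3 + 3.93*a^2 - 9.93*a + 3.53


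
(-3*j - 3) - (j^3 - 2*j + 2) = -j^3 - j - 5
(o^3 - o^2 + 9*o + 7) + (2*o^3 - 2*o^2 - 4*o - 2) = 3*o^3 - 3*o^2 + 5*o + 5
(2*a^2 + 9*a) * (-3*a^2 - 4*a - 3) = -6*a^4 - 35*a^3 - 42*a^2 - 27*a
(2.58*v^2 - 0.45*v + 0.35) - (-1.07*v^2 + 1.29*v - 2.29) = 3.65*v^2 - 1.74*v + 2.64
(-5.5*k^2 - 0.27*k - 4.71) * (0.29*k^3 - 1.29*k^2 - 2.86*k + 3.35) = -1.595*k^5 + 7.0167*k^4 + 14.7124*k^3 - 11.5769*k^2 + 12.5661*k - 15.7785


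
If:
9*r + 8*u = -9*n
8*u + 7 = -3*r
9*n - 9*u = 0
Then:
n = -3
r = 17/3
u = -3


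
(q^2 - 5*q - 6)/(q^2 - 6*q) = (q + 1)/q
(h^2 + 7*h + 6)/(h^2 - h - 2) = (h + 6)/(h - 2)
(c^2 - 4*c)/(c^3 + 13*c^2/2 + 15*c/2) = 2*(c - 4)/(2*c^2 + 13*c + 15)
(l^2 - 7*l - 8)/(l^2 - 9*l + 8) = (l + 1)/(l - 1)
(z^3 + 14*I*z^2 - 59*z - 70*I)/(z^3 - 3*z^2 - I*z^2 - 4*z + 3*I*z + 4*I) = (z^3 + 14*I*z^2 - 59*z - 70*I)/(z^3 - z^2*(3 + I) + z*(-4 + 3*I) + 4*I)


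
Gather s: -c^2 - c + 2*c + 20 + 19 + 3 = -c^2 + c + 42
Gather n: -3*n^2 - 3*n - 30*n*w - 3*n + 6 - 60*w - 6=-3*n^2 + n*(-30*w - 6) - 60*w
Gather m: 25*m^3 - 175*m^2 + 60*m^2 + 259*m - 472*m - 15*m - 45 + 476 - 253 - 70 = 25*m^3 - 115*m^2 - 228*m + 108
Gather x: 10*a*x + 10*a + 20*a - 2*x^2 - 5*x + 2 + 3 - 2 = 30*a - 2*x^2 + x*(10*a - 5) + 3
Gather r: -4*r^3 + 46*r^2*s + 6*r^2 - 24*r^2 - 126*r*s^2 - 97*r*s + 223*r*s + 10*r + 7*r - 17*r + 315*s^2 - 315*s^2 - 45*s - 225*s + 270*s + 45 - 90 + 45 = -4*r^3 + r^2*(46*s - 18) + r*(-126*s^2 + 126*s)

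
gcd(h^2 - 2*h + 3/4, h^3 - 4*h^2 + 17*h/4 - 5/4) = h - 1/2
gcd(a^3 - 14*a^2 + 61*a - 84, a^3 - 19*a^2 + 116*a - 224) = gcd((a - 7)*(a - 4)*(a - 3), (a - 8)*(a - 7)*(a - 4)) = a^2 - 11*a + 28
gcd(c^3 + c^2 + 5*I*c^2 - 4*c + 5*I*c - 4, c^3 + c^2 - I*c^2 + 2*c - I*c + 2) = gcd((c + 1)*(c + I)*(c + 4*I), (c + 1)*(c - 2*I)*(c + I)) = c^2 + c*(1 + I) + I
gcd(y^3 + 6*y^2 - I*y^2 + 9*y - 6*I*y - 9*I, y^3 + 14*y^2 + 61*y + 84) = y + 3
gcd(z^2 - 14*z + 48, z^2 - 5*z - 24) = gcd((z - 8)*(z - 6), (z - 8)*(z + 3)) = z - 8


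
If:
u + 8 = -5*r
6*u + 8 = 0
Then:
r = -4/3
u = -4/3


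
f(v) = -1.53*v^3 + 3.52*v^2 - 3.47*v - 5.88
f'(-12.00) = -748.91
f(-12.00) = 3186.48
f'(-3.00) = -65.90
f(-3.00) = 77.52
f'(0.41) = -1.36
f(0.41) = -6.82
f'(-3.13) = -70.47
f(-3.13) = 86.38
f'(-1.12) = -17.11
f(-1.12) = 4.57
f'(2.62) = -16.53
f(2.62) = -18.33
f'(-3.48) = -83.56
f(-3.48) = 113.30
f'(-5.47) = -179.32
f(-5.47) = 368.83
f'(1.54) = -3.51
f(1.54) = -8.46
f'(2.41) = -13.16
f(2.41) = -15.21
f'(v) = -4.59*v^2 + 7.04*v - 3.47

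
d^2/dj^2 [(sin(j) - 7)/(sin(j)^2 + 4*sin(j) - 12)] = (-9*sin(j)^5 + 32*sin(j)^4 + 358*sin(j)^2 + 223*sin(j)/2 - 6*sin(3*j) + sin(5*j)/2 - 296)/((sin(j) - 2)^3*(sin(j) + 6)^3)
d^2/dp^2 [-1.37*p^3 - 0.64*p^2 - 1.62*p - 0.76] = -8.22*p - 1.28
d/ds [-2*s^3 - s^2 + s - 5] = -6*s^2 - 2*s + 1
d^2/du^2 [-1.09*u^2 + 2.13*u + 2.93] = -2.18000000000000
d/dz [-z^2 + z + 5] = 1 - 2*z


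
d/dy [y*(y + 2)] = 2*y + 2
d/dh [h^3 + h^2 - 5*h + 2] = 3*h^2 + 2*h - 5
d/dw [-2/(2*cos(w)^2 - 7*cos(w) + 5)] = 2*(7 - 4*cos(w))*sin(w)/(-7*cos(w) + cos(2*w) + 6)^2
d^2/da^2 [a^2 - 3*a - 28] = 2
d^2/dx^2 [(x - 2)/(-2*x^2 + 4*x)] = -1/x^3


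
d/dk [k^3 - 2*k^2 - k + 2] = 3*k^2 - 4*k - 1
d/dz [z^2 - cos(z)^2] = 2*z + sin(2*z)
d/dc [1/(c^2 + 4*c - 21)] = 2*(-c - 2)/(c^2 + 4*c - 21)^2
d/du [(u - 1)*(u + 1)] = 2*u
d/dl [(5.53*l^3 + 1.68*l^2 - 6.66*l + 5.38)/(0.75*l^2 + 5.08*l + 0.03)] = (4.1475*l^4 + 56.1848*l^3 + 14.0271*l^2 - 7.9692*l - 27.5302)/(0.5625*l^4 + 7.62*l^3 + 25.8514*l^2 + 0.3048*l + 0.0009)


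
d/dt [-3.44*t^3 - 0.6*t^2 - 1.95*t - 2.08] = -10.32*t^2 - 1.2*t - 1.95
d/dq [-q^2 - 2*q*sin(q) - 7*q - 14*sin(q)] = -2*q*cos(q) - 2*q - 2*sin(q) - 14*cos(q) - 7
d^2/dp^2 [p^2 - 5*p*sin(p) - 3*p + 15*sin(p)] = 5*p*sin(p) - 15*sin(p) - 10*cos(p) + 2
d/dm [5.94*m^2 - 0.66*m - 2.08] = 11.88*m - 0.66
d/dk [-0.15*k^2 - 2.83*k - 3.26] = -0.3*k - 2.83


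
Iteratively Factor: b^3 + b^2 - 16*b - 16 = (b + 1)*(b^2 - 16) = (b - 4)*(b + 1)*(b + 4)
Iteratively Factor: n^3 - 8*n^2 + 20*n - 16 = (n - 2)*(n^2 - 6*n + 8) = (n - 2)^2*(n - 4)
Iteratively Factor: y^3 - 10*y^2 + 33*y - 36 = (y - 4)*(y^2 - 6*y + 9) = (y - 4)*(y - 3)*(y - 3)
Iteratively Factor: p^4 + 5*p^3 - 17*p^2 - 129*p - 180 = (p - 5)*(p^3 + 10*p^2 + 33*p + 36) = (p - 5)*(p + 3)*(p^2 + 7*p + 12) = (p - 5)*(p + 3)*(p + 4)*(p + 3)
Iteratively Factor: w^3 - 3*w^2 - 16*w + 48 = (w - 4)*(w^2 + w - 12) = (w - 4)*(w - 3)*(w + 4)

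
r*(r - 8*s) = r^2 - 8*r*s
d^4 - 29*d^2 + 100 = (d - 5)*(d - 2)*(d + 2)*(d + 5)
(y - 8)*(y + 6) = y^2 - 2*y - 48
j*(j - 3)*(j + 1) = j^3 - 2*j^2 - 3*j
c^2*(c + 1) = c^3 + c^2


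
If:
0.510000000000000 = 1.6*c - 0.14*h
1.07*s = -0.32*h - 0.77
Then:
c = 0.108203125 - 0.292578125*s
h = -3.34375*s - 2.40625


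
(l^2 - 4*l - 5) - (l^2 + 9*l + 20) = -13*l - 25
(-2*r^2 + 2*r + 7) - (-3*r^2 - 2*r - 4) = r^2 + 4*r + 11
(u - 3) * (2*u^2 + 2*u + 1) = 2*u^3 - 4*u^2 - 5*u - 3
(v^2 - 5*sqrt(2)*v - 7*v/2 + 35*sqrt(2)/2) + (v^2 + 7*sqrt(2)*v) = 2*v^2 - 7*v/2 + 2*sqrt(2)*v + 35*sqrt(2)/2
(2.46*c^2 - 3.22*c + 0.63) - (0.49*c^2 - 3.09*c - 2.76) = 1.97*c^2 - 0.13*c + 3.39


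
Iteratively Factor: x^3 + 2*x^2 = (x + 2)*(x^2) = x*(x + 2)*(x)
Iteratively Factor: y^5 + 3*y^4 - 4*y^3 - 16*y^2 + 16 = (y + 2)*(y^4 + y^3 - 6*y^2 - 4*y + 8) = (y + 2)^2*(y^3 - y^2 - 4*y + 4) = (y - 2)*(y + 2)^2*(y^2 + y - 2) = (y - 2)*(y - 1)*(y + 2)^2*(y + 2)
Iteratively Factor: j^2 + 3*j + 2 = (j + 2)*(j + 1)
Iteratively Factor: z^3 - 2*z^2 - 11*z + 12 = (z + 3)*(z^2 - 5*z + 4) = (z - 4)*(z + 3)*(z - 1)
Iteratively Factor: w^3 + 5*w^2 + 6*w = (w + 2)*(w^2 + 3*w) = (w + 2)*(w + 3)*(w)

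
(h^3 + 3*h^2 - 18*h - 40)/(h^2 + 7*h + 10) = h - 4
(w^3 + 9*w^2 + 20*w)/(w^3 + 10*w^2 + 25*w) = (w + 4)/(w + 5)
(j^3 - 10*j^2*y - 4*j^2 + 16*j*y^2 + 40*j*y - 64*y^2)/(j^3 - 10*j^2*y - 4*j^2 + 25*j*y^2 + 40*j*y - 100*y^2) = (j^2 - 10*j*y + 16*y^2)/(j^2 - 10*j*y + 25*y^2)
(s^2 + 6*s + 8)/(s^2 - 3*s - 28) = (s + 2)/(s - 7)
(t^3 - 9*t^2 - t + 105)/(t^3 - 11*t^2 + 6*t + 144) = (t^2 - 12*t + 35)/(t^2 - 14*t + 48)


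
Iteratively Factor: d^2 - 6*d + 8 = (d - 2)*(d - 4)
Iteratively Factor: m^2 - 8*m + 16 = (m - 4)*(m - 4)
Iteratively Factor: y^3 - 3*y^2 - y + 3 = (y + 1)*(y^2 - 4*y + 3) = (y - 1)*(y + 1)*(y - 3)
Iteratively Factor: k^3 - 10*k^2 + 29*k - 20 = (k - 1)*(k^2 - 9*k + 20) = (k - 4)*(k - 1)*(k - 5)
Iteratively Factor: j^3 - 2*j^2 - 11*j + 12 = (j - 1)*(j^2 - j - 12) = (j - 1)*(j + 3)*(j - 4)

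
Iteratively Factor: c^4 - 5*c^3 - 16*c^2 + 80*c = (c - 5)*(c^3 - 16*c) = c*(c - 5)*(c^2 - 16) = c*(c - 5)*(c - 4)*(c + 4)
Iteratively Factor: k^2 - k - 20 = (k - 5)*(k + 4)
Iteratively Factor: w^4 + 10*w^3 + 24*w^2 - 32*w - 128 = (w + 4)*(w^3 + 6*w^2 - 32) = (w + 4)^2*(w^2 + 2*w - 8) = (w + 4)^3*(w - 2)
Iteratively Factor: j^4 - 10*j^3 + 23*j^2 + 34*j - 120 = (j - 4)*(j^3 - 6*j^2 - j + 30) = (j - 5)*(j - 4)*(j^2 - j - 6) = (j - 5)*(j - 4)*(j - 3)*(j + 2)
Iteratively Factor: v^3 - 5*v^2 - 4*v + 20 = (v - 5)*(v^2 - 4) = (v - 5)*(v - 2)*(v + 2)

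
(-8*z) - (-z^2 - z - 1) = z^2 - 7*z + 1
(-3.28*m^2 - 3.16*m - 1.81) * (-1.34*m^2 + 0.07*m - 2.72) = 4.3952*m^4 + 4.0048*m^3 + 11.1258*m^2 + 8.4685*m + 4.9232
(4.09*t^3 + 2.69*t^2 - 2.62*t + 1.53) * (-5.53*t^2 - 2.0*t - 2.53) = -22.6177*t^5 - 23.0557*t^4 - 1.2391*t^3 - 10.0266*t^2 + 3.5686*t - 3.8709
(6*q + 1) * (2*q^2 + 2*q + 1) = 12*q^3 + 14*q^2 + 8*q + 1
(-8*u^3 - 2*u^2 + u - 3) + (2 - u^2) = -8*u^3 - 3*u^2 + u - 1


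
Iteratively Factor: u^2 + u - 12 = (u - 3)*(u + 4)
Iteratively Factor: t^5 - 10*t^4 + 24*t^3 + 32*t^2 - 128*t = (t - 4)*(t^4 - 6*t^3 + 32*t) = t*(t - 4)*(t^3 - 6*t^2 + 32) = t*(t - 4)^2*(t^2 - 2*t - 8) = t*(t - 4)^3*(t + 2)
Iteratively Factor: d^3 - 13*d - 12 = (d - 4)*(d^2 + 4*d + 3) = (d - 4)*(d + 1)*(d + 3)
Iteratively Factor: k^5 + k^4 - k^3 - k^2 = (k + 1)*(k^4 - k^2) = k*(k + 1)*(k^3 - k) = k*(k - 1)*(k + 1)*(k^2 + k) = k^2*(k - 1)*(k + 1)*(k + 1)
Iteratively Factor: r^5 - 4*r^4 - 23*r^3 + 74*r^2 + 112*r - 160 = (r - 5)*(r^4 + r^3 - 18*r^2 - 16*r + 32) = (r - 5)*(r - 1)*(r^3 + 2*r^2 - 16*r - 32) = (r - 5)*(r - 1)*(r + 2)*(r^2 - 16) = (r - 5)*(r - 1)*(r + 2)*(r + 4)*(r - 4)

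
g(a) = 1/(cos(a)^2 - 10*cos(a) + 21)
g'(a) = (2*sin(a)*cos(a) - 10*sin(a))/(cos(a)^2 - 10*cos(a) + 21)^2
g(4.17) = 0.04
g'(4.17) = 0.01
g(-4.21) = 0.04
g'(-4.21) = -0.01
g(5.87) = 0.08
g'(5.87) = 0.02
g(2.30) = 0.04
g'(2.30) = -0.01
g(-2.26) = 0.04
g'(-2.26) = 0.01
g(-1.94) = 0.04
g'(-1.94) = 0.02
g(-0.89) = 0.07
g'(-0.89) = 0.03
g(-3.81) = 0.03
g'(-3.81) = -0.01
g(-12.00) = 0.08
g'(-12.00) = -0.03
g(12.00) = 0.08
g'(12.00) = 0.03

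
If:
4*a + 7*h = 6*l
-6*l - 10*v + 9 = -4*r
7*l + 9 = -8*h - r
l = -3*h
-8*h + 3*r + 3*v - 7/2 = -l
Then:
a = -965/196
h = 193/245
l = -579/245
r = 304/245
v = 197/70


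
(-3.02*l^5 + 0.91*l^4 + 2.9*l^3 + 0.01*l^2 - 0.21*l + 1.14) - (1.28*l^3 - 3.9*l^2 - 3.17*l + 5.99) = -3.02*l^5 + 0.91*l^4 + 1.62*l^3 + 3.91*l^2 + 2.96*l - 4.85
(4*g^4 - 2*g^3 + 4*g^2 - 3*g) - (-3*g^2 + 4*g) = 4*g^4 - 2*g^3 + 7*g^2 - 7*g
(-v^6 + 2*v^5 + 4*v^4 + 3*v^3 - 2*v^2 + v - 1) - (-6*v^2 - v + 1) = -v^6 + 2*v^5 + 4*v^4 + 3*v^3 + 4*v^2 + 2*v - 2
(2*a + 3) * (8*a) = 16*a^2 + 24*a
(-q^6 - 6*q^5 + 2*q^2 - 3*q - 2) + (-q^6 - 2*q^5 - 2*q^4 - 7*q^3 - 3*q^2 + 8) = -2*q^6 - 8*q^5 - 2*q^4 - 7*q^3 - q^2 - 3*q + 6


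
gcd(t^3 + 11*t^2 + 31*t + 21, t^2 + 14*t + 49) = t + 7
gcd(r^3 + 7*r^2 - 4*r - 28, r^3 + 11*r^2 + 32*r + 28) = r^2 + 9*r + 14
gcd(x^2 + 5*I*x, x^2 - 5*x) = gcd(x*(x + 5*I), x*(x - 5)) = x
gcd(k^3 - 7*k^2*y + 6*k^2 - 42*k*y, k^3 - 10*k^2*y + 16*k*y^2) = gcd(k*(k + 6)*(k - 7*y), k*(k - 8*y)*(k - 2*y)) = k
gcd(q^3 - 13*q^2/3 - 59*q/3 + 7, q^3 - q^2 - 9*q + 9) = q + 3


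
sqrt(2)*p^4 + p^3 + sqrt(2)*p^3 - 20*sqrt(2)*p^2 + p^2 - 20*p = p*(p - 4)*(p + 5)*(sqrt(2)*p + 1)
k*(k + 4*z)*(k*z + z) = k^3*z + 4*k^2*z^2 + k^2*z + 4*k*z^2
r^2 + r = r*(r + 1)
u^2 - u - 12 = (u - 4)*(u + 3)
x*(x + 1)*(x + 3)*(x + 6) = x^4 + 10*x^3 + 27*x^2 + 18*x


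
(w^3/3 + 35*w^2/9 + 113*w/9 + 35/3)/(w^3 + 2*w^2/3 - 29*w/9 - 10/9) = (3*w^3 + 35*w^2 + 113*w + 105)/(9*w^3 + 6*w^2 - 29*w - 10)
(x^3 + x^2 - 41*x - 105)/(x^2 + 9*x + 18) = (x^2 - 2*x - 35)/(x + 6)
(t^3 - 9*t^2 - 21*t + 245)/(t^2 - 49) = (t^2 - 2*t - 35)/(t + 7)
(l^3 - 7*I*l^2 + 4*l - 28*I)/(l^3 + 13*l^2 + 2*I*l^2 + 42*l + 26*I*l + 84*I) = (l^2 - 9*I*l - 14)/(l^2 + 13*l + 42)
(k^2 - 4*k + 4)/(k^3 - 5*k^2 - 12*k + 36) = (k - 2)/(k^2 - 3*k - 18)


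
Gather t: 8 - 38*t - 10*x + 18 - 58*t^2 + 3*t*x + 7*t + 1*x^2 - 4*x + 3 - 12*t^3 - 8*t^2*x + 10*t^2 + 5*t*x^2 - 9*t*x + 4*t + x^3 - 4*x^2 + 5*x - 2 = -12*t^3 + t^2*(-8*x - 48) + t*(5*x^2 - 6*x - 27) + x^3 - 3*x^2 - 9*x + 27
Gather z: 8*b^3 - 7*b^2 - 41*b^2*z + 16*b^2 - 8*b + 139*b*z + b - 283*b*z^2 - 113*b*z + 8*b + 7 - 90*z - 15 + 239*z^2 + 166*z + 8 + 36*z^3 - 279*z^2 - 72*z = 8*b^3 + 9*b^2 + b + 36*z^3 + z^2*(-283*b - 40) + z*(-41*b^2 + 26*b + 4)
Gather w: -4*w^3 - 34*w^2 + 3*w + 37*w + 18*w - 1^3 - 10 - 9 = -4*w^3 - 34*w^2 + 58*w - 20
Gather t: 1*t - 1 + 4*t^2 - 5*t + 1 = 4*t^2 - 4*t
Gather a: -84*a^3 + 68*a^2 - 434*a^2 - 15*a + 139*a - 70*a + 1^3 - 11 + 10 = -84*a^3 - 366*a^2 + 54*a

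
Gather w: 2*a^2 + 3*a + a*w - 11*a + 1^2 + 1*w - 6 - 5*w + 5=2*a^2 - 8*a + w*(a - 4)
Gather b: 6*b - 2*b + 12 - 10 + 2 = 4*b + 4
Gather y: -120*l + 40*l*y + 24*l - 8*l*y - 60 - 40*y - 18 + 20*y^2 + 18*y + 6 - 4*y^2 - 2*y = -96*l + 16*y^2 + y*(32*l - 24) - 72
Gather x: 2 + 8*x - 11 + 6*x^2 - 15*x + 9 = 6*x^2 - 7*x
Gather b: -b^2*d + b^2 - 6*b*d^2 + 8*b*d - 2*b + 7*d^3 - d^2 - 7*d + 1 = b^2*(1 - d) + b*(-6*d^2 + 8*d - 2) + 7*d^3 - d^2 - 7*d + 1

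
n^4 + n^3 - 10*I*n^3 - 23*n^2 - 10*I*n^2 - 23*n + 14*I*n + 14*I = (n + 1)*(n - 7*I)*(n - 2*I)*(n - I)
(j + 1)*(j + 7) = j^2 + 8*j + 7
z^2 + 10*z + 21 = (z + 3)*(z + 7)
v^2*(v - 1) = v^3 - v^2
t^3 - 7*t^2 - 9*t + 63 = (t - 7)*(t - 3)*(t + 3)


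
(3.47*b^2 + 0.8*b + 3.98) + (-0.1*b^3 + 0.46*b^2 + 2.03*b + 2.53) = -0.1*b^3 + 3.93*b^2 + 2.83*b + 6.51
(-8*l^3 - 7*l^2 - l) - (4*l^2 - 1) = -8*l^3 - 11*l^2 - l + 1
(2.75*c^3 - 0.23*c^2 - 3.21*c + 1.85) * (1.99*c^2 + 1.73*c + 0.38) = 5.4725*c^5 + 4.2998*c^4 - 5.7408*c^3 - 1.9592*c^2 + 1.9807*c + 0.703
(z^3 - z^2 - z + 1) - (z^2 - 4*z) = z^3 - 2*z^2 + 3*z + 1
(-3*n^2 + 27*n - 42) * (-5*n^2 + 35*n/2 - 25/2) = 15*n^4 - 375*n^3/2 + 720*n^2 - 2145*n/2 + 525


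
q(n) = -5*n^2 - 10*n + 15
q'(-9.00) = 80.00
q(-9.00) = -300.00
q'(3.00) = -40.00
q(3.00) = -60.00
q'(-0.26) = -7.40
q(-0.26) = 17.26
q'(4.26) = -52.60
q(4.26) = -118.34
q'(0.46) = -14.60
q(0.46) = 9.34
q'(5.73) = -67.30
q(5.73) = -206.46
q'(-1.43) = 4.30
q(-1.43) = 19.08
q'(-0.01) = -9.90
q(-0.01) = 15.10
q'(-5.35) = 43.50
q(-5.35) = -74.61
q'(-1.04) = 0.40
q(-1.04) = 19.99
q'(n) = -10*n - 10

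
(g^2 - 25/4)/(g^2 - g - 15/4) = (2*g + 5)/(2*g + 3)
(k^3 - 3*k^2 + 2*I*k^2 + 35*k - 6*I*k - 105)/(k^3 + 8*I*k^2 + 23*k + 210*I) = (k - 3)/(k + 6*I)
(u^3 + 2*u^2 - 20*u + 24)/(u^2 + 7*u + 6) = (u^2 - 4*u + 4)/(u + 1)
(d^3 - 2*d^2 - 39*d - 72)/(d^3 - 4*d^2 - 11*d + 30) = (d^2 - 5*d - 24)/(d^2 - 7*d + 10)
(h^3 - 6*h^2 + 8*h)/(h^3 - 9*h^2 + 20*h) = (h - 2)/(h - 5)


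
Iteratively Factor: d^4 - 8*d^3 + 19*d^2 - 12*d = (d - 3)*(d^3 - 5*d^2 + 4*d) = d*(d - 3)*(d^2 - 5*d + 4) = d*(d - 3)*(d - 1)*(d - 4)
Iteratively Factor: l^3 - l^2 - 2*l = (l + 1)*(l^2 - 2*l) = l*(l + 1)*(l - 2)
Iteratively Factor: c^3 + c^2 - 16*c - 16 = (c - 4)*(c^2 + 5*c + 4) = (c - 4)*(c + 1)*(c + 4)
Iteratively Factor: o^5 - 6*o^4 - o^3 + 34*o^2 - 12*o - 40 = (o - 2)*(o^4 - 4*o^3 - 9*o^2 + 16*o + 20) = (o - 2)*(o + 2)*(o^3 - 6*o^2 + 3*o + 10) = (o - 2)^2*(o + 2)*(o^2 - 4*o - 5) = (o - 5)*(o - 2)^2*(o + 2)*(o + 1)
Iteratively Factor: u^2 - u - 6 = (u + 2)*(u - 3)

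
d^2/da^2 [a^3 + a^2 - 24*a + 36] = 6*a + 2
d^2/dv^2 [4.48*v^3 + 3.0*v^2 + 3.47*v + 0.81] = 26.88*v + 6.0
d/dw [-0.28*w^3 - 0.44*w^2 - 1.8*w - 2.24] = -0.84*w^2 - 0.88*w - 1.8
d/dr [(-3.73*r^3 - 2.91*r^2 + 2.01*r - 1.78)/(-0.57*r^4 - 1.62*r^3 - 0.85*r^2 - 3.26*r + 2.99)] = (-2.1261*r^6 - 3.3174*r^5 + 1.8934*r^4 + 26.7736*r^3 - 30.9138*r^2 - 20.4278*r + 0.207100000000001)/(0.3249*r^8 + 1.8468*r^7 + 3.5934*r^6 + 6.4704*r^5 + 7.8763*r^4 - 4.1456*r^3 + 5.5446*r^2 - 19.4948*r + 8.9401)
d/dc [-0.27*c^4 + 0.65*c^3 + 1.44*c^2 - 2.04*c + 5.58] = -1.08*c^3 + 1.95*c^2 + 2.88*c - 2.04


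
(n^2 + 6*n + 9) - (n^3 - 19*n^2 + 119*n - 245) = -n^3 + 20*n^2 - 113*n + 254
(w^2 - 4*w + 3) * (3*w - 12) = 3*w^3 - 24*w^2 + 57*w - 36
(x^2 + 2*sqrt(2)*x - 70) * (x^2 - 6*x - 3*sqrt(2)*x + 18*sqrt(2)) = x^4 - 6*x^3 - sqrt(2)*x^3 - 82*x^2 + 6*sqrt(2)*x^2 + 210*sqrt(2)*x + 492*x - 1260*sqrt(2)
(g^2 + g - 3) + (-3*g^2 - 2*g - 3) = -2*g^2 - g - 6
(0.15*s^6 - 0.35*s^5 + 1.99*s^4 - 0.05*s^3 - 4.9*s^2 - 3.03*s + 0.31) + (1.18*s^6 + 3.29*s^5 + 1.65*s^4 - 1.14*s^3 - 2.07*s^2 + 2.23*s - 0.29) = 1.33*s^6 + 2.94*s^5 + 3.64*s^4 - 1.19*s^3 - 6.97*s^2 - 0.8*s + 0.02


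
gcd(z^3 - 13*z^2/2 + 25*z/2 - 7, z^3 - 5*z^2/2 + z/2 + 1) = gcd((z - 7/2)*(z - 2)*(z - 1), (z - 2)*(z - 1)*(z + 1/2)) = z^2 - 3*z + 2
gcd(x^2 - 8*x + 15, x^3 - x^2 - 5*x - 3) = x - 3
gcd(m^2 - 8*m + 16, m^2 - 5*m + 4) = m - 4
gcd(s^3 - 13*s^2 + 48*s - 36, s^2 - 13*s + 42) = s - 6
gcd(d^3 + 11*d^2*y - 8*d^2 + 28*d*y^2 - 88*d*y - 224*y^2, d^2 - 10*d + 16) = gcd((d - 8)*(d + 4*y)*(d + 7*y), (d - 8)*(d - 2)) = d - 8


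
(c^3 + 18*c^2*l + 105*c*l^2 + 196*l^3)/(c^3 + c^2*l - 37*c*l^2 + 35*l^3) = (c^2 + 11*c*l + 28*l^2)/(c^2 - 6*c*l + 5*l^2)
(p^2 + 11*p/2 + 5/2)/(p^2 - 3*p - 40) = (p + 1/2)/(p - 8)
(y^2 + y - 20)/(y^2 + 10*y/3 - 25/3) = 3*(y - 4)/(3*y - 5)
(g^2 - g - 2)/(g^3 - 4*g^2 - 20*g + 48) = (g + 1)/(g^2 - 2*g - 24)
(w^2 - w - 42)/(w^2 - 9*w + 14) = (w + 6)/(w - 2)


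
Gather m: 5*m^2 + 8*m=5*m^2 + 8*m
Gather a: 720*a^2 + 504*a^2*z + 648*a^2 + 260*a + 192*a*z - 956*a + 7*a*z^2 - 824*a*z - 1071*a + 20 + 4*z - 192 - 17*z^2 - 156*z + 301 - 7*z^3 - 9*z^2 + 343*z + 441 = a^2*(504*z + 1368) + a*(7*z^2 - 632*z - 1767) - 7*z^3 - 26*z^2 + 191*z + 570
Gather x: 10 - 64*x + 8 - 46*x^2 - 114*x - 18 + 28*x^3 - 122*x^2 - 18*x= 28*x^3 - 168*x^2 - 196*x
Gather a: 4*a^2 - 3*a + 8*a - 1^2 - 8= 4*a^2 + 5*a - 9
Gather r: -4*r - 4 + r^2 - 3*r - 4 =r^2 - 7*r - 8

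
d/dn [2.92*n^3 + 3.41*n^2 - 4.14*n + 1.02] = 8.76*n^2 + 6.82*n - 4.14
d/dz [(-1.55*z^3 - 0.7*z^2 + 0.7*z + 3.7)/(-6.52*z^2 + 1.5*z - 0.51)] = (10.106*z^4 - 4.65*z^3 + 5.8855*z^2 + 48.962*z - 5.907)/(42.5104*z^4 - 19.56*z^3 + 8.9004*z^2 - 1.53*z + 0.2601)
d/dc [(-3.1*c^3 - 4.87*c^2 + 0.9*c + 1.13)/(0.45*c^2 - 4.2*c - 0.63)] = (-1.395*c^4 + 26.04*c^3 + 25.908*c^2 + 5.1192*c + 4.179)/(0.2025*c^4 - 3.78*c^3 + 17.073*c^2 + 5.292*c + 0.3969)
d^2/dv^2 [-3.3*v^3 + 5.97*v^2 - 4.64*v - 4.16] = 11.94 - 19.8*v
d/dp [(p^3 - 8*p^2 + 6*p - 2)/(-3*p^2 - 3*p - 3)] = (-p^4 - 2*p^3 + 11*p^2 + 12*p - 8)/(3*(p^4 + 2*p^3 + 3*p^2 + 2*p + 1))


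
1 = 1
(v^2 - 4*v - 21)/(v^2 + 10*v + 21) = (v - 7)/(v + 7)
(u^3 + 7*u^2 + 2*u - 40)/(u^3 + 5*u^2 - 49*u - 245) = (u^2 + 2*u - 8)/(u^2 - 49)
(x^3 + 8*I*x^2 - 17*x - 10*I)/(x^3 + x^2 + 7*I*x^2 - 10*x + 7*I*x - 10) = (x + I)/(x + 1)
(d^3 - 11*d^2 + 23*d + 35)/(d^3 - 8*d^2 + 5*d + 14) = (d - 5)/(d - 2)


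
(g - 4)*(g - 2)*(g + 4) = g^3 - 2*g^2 - 16*g + 32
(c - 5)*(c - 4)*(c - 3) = c^3 - 12*c^2 + 47*c - 60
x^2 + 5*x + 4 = (x + 1)*(x + 4)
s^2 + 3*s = s*(s + 3)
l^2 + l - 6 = (l - 2)*(l + 3)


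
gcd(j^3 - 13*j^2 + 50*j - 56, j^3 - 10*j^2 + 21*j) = j - 7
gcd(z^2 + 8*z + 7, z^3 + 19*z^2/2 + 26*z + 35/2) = z + 1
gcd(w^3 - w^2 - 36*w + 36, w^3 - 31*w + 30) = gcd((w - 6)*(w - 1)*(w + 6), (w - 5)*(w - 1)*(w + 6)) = w^2 + 5*w - 6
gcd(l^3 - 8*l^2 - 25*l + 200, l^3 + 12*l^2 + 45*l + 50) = l + 5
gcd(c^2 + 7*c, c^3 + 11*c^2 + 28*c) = c^2 + 7*c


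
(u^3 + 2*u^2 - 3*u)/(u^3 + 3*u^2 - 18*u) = (u^2 + 2*u - 3)/(u^2 + 3*u - 18)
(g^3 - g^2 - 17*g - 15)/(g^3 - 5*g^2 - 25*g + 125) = (g^2 + 4*g + 3)/(g^2 - 25)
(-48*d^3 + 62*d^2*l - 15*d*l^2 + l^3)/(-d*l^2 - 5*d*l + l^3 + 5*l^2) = (48*d^2 - 14*d*l + l^2)/(l*(l + 5))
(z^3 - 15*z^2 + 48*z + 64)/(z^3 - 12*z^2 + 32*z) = (z^2 - 7*z - 8)/(z*(z - 4))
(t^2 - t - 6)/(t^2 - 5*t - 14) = (t - 3)/(t - 7)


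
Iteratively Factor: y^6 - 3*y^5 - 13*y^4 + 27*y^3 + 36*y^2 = (y)*(y^5 - 3*y^4 - 13*y^3 + 27*y^2 + 36*y) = y^2*(y^4 - 3*y^3 - 13*y^2 + 27*y + 36) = y^2*(y + 1)*(y^3 - 4*y^2 - 9*y + 36) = y^2*(y - 3)*(y + 1)*(y^2 - y - 12) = y^2*(y - 4)*(y - 3)*(y + 1)*(y + 3)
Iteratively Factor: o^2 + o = (o)*(o + 1)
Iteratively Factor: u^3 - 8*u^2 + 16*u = (u - 4)*(u^2 - 4*u) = u*(u - 4)*(u - 4)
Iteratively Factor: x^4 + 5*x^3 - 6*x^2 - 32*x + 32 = (x - 2)*(x^3 + 7*x^2 + 8*x - 16) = (x - 2)*(x + 4)*(x^2 + 3*x - 4) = (x - 2)*(x - 1)*(x + 4)*(x + 4)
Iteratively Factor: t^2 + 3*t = (t)*(t + 3)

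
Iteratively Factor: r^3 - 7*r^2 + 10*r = (r)*(r^2 - 7*r + 10) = r*(r - 5)*(r - 2)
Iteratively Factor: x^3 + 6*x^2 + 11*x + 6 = (x + 1)*(x^2 + 5*x + 6) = (x + 1)*(x + 3)*(x + 2)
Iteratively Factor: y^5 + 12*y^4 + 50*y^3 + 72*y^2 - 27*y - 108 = (y + 3)*(y^4 + 9*y^3 + 23*y^2 + 3*y - 36) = (y - 1)*(y + 3)*(y^3 + 10*y^2 + 33*y + 36) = (y - 1)*(y + 3)^2*(y^2 + 7*y + 12) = (y - 1)*(y + 3)^2*(y + 4)*(y + 3)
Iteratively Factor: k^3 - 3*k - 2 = (k + 1)*(k^2 - k - 2) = (k - 2)*(k + 1)*(k + 1)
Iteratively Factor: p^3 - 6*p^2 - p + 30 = (p + 2)*(p^2 - 8*p + 15) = (p - 3)*(p + 2)*(p - 5)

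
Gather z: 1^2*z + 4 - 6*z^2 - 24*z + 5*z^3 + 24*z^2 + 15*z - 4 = 5*z^3 + 18*z^2 - 8*z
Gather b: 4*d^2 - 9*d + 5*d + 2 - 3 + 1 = 4*d^2 - 4*d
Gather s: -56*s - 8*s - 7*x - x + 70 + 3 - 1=-64*s - 8*x + 72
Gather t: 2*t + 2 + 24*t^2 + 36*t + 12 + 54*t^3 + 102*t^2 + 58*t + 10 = 54*t^3 + 126*t^2 + 96*t + 24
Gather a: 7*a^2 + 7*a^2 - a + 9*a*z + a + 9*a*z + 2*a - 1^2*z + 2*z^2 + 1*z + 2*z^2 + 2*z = 14*a^2 + a*(18*z + 2) + 4*z^2 + 2*z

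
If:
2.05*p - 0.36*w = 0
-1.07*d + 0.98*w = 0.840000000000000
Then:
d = 0.91588785046729*w - 0.785046728971963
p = 0.175609756097561*w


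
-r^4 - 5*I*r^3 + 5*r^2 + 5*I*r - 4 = (r + I)*(r + 4*I)*(-I*r - I)*(-I*r + I)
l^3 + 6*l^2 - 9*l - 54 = (l - 3)*(l + 3)*(l + 6)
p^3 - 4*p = p*(p - 2)*(p + 2)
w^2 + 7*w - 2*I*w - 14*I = (w + 7)*(w - 2*I)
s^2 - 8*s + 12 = (s - 6)*(s - 2)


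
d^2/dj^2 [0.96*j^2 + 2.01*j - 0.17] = 1.92000000000000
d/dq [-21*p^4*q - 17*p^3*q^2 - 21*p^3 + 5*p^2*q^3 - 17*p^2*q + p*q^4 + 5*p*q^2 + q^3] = -21*p^4 - 34*p^3*q + 15*p^2*q^2 - 17*p^2 + 4*p*q^3 + 10*p*q + 3*q^2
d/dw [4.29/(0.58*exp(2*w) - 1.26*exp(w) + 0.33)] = (5.4054 - 4.9764*exp(w))*exp(w)/(0.58*exp(2*w) - 1.26*exp(w) + 0.33)^2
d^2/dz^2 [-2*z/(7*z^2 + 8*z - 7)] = 4*(-4*z*(7*z + 4)^2 + (21*z + 8)*(7*z^2 + 8*z - 7))/(7*z^2 + 8*z - 7)^3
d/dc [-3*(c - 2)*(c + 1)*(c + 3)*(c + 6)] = -12*c^3 - 72*c^2 - 42*c + 108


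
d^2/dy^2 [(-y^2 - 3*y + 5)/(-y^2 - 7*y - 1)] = 4*(-2*y^3 - 9*y^2 - 57*y - 130)/(y^6 + 21*y^5 + 150*y^4 + 385*y^3 + 150*y^2 + 21*y + 1)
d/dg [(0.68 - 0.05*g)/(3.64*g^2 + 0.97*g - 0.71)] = (0.182*g^2 - 4.9504*g - 0.6241)/(13.2496*g^4 + 7.0616*g^3 - 4.2279*g^2 - 1.3774*g + 0.5041)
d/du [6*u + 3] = 6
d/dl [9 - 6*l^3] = -18*l^2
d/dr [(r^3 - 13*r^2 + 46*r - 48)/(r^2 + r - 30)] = (r^4 + 2*r^3 - 149*r^2 + 876*r - 1332)/(r^4 + 2*r^3 - 59*r^2 - 60*r + 900)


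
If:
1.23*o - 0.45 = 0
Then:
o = 0.37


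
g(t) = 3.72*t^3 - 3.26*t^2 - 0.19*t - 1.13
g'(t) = 11.16*t^2 - 6.52*t - 0.19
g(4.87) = 350.29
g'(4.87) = 232.74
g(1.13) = -0.14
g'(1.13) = 6.69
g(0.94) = -1.10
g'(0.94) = 3.54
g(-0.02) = -1.13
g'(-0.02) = -0.06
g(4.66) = 303.64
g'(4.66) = 211.77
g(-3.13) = -146.54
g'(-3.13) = 129.55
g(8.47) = 2023.83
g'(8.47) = 745.21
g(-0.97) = -7.41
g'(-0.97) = 16.63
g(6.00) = 683.89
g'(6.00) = 362.45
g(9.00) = 2444.98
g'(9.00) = 845.09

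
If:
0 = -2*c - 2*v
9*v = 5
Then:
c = -5/9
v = 5/9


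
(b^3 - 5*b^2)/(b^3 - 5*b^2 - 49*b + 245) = b^2/(b^2 - 49)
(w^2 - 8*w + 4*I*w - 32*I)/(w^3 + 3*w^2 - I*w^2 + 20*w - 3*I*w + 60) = (w - 8)/(w^2 + w*(3 - 5*I) - 15*I)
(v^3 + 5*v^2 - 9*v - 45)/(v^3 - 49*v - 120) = (v - 3)/(v - 8)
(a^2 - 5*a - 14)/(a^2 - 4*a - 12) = (a - 7)/(a - 6)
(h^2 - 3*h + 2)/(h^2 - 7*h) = (h^2 - 3*h + 2)/(h*(h - 7))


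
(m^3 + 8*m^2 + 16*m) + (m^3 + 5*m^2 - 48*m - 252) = 2*m^3 + 13*m^2 - 32*m - 252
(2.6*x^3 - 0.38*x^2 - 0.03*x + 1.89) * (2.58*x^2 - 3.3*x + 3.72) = 6.708*x^5 - 9.5604*x^4 + 10.8486*x^3 + 3.5616*x^2 - 6.3486*x + 7.0308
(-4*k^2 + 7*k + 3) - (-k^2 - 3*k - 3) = -3*k^2 + 10*k + 6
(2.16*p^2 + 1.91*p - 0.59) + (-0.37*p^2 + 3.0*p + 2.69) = 1.79*p^2 + 4.91*p + 2.1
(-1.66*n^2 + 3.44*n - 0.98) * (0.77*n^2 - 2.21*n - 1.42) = -1.2782*n^4 + 6.3174*n^3 - 5.9998*n^2 - 2.719*n + 1.3916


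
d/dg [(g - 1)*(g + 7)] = 2*g + 6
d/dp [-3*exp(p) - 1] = -3*exp(p)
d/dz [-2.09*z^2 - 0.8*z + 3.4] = -4.18*z - 0.8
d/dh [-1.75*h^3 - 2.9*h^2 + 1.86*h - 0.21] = -5.25*h^2 - 5.8*h + 1.86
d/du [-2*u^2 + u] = 1 - 4*u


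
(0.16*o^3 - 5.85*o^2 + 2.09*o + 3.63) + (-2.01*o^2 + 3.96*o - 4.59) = 0.16*o^3 - 7.86*o^2 + 6.05*o - 0.96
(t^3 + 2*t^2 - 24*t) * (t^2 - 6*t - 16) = t^5 - 4*t^4 - 52*t^3 + 112*t^2 + 384*t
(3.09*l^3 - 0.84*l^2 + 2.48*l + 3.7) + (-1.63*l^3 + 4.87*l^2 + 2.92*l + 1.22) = 1.46*l^3 + 4.03*l^2 + 5.4*l + 4.92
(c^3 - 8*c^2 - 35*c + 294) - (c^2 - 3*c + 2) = c^3 - 9*c^2 - 32*c + 292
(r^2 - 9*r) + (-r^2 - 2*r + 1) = 1 - 11*r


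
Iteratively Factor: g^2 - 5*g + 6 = (g - 3)*(g - 2)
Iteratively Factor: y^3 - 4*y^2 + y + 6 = (y - 3)*(y^2 - y - 2) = (y - 3)*(y - 2)*(y + 1)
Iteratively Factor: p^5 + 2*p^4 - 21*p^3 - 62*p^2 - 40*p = (p - 5)*(p^4 + 7*p^3 + 14*p^2 + 8*p) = p*(p - 5)*(p^3 + 7*p^2 + 14*p + 8) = p*(p - 5)*(p + 2)*(p^2 + 5*p + 4) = p*(p - 5)*(p + 2)*(p + 4)*(p + 1)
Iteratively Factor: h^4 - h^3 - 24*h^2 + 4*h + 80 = (h + 4)*(h^3 - 5*h^2 - 4*h + 20) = (h + 2)*(h + 4)*(h^2 - 7*h + 10) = (h - 2)*(h + 2)*(h + 4)*(h - 5)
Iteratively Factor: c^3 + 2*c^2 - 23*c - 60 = (c + 4)*(c^2 - 2*c - 15) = (c + 3)*(c + 4)*(c - 5)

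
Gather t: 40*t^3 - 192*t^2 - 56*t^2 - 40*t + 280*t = 40*t^3 - 248*t^2 + 240*t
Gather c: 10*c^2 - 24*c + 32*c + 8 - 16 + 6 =10*c^2 + 8*c - 2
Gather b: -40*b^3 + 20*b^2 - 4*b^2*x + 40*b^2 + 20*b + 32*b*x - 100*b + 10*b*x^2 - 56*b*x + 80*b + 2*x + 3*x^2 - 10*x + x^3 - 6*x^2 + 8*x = -40*b^3 + b^2*(60 - 4*x) + b*(10*x^2 - 24*x) + x^3 - 3*x^2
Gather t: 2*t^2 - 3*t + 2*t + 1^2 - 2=2*t^2 - t - 1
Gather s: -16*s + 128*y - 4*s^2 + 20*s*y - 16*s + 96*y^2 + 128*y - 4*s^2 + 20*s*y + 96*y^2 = -8*s^2 + s*(40*y - 32) + 192*y^2 + 256*y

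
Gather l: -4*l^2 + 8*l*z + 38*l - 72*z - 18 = -4*l^2 + l*(8*z + 38) - 72*z - 18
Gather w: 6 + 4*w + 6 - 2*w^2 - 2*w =-2*w^2 + 2*w + 12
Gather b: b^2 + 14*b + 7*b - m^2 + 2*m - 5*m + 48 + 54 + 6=b^2 + 21*b - m^2 - 3*m + 108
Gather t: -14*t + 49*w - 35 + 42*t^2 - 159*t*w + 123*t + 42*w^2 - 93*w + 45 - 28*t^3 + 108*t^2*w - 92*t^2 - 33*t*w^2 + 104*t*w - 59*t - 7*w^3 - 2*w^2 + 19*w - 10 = -28*t^3 + t^2*(108*w - 50) + t*(-33*w^2 - 55*w + 50) - 7*w^3 + 40*w^2 - 25*w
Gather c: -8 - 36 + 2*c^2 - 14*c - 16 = 2*c^2 - 14*c - 60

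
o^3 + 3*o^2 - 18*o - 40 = (o - 4)*(o + 2)*(o + 5)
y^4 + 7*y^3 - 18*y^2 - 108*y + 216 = (y - 3)*(y - 2)*(y + 6)^2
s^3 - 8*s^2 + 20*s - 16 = (s - 4)*(s - 2)^2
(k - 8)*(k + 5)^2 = k^3 + 2*k^2 - 55*k - 200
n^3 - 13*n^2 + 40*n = n*(n - 8)*(n - 5)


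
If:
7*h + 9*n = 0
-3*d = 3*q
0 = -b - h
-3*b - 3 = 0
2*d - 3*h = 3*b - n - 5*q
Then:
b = -1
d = -7/27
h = 1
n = -7/9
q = 7/27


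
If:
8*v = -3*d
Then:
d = -8*v/3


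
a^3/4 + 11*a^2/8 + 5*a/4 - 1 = (a/4 + 1)*(a - 1/2)*(a + 2)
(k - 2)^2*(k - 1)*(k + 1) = k^4 - 4*k^3 + 3*k^2 + 4*k - 4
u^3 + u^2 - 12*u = u*(u - 3)*(u + 4)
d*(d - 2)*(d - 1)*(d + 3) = d^4 - 7*d^2 + 6*d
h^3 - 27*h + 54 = (h - 3)^2*(h + 6)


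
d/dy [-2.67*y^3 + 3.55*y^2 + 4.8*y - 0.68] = -8.01*y^2 + 7.1*y + 4.8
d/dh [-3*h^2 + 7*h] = 7 - 6*h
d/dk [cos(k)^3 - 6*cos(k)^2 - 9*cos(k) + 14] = 3*(sin(k)^2 + 4*cos(k) + 2)*sin(k)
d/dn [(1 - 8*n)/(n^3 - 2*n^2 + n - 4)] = (-8*n^3 + 16*n^2 - 8*n + (8*n - 1)*(3*n^2 - 4*n + 1) + 32)/(n^3 - 2*n^2 + n - 4)^2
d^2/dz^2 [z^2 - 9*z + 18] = 2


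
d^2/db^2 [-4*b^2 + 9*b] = -8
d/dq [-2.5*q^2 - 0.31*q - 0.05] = -5.0*q - 0.31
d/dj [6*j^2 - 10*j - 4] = 12*j - 10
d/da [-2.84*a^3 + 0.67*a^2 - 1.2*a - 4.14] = -8.52*a^2 + 1.34*a - 1.2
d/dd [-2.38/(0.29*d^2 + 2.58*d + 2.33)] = (1.3804*d + 6.1404)/(0.29*d^2 + 2.58*d + 2.33)^2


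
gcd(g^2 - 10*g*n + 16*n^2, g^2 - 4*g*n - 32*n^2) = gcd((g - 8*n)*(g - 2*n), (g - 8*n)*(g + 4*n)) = g - 8*n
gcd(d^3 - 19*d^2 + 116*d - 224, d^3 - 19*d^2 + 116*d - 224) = d^3 - 19*d^2 + 116*d - 224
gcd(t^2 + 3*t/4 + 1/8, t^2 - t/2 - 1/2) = t + 1/2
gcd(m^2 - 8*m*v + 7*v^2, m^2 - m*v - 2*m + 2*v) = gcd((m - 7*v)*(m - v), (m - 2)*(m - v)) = -m + v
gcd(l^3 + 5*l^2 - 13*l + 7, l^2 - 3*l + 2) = l - 1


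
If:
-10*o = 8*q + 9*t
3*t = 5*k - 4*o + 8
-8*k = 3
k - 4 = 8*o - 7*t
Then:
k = -3/8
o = 119/208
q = -28/13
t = 133/104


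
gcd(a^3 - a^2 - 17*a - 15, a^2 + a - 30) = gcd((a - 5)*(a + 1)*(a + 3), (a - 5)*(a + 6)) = a - 5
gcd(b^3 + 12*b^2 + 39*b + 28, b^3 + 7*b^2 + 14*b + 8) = b^2 + 5*b + 4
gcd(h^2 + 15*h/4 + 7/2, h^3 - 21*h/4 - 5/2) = h + 2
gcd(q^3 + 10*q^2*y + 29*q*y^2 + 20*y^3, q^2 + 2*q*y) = 1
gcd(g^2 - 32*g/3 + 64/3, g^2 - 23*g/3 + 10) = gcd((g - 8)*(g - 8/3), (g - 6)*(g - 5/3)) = 1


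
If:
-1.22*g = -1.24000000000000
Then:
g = 1.02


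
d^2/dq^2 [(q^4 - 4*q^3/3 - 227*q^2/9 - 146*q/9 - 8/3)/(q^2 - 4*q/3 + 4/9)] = 2*(81*q^4 - 216*q^3 + 216*q^2 - 4182*q - 3308)/(81*q^4 - 216*q^3 + 216*q^2 - 96*q + 16)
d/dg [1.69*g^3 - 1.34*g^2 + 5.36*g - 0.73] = 5.07*g^2 - 2.68*g + 5.36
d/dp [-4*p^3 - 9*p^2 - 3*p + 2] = -12*p^2 - 18*p - 3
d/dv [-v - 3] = -1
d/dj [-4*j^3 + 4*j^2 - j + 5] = -12*j^2 + 8*j - 1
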